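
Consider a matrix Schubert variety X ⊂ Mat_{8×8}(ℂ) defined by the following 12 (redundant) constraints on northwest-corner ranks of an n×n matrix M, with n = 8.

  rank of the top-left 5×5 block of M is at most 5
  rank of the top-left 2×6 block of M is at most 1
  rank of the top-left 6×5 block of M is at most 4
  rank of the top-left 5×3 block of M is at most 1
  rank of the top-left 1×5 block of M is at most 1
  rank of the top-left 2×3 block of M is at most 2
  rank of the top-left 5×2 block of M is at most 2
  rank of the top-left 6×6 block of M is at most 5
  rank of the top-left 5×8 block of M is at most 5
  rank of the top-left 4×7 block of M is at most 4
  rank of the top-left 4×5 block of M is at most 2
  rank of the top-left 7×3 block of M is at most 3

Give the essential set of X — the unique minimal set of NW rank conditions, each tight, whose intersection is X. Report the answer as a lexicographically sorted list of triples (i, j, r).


The tightest implied rank at each (i,j), from the 12 conditions:

  1 1 1 1 1 1 1 1
  1 1 1 1 1 1 2 2
  1 1 1 2 2 2 3 3
  1 1 1 2 2 3 4 4
  1 1 1 2 3 4 5 5
  1 2 2 3 4 5 6 6
  1 2 3 4 5 6 7 7
  1 2 3 4 5 6 7 8

giving w = (1, 7, 4, 6, 5, 2, 3, 8) via Δ²R.

D(w) has 12 cells with 3 SE-corners; essential set:

[(2, 6, 1), (4, 5, 2), (5, 3, 1)]


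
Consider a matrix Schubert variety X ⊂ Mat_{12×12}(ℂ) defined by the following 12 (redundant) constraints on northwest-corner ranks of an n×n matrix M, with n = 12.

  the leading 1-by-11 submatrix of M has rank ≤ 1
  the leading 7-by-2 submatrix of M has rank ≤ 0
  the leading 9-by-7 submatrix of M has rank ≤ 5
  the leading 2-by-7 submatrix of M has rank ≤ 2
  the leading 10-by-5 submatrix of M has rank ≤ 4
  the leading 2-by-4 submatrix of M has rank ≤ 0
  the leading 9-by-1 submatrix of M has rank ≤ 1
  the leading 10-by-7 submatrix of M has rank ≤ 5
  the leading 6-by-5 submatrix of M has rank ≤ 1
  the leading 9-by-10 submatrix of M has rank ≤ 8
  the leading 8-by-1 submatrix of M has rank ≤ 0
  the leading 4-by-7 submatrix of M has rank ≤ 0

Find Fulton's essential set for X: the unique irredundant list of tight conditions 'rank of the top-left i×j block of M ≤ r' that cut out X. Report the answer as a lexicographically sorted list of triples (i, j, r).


Computing R[i][j] = min implied NW-rank bound (n=12, 12 conditions):

  0, 0, 0, 0, 0, 0, 0, 1, 1, 1, 1, 1
  0, 0, 0, 0, 0, 0, 0, 1, 2, 2, 2, 2
  0, 0, 0, 0, 0, 0, 0, 1, 2, 3, 3, 3
  0, 0, 0, 0, 0, 0, 0, 1, 2, 3, 4, 4
  0, 0, 1, 1, 1, 1, 1, 2, 3, 4, 5, 5
  0, 0, 1, 1, 1, 2, 2, 3, 4, 5, 6, 6
  0, 0, 1, 2, 2, 3, 3, 4, 5, 6, 7, 7
  0, 1, 2, 3, 3, 4, 4, 5, 6, 7, 8, 8
  1, 2, 3, 4, 4, 5, 5, 6, 7, 8, 9, 9
  1, 2, 3, 4, 4, 5, 5, 6, 7, 8, 9, 10
  1, 2, 3, 4, 5, 6, 6, 7, 8, 9, 10, 11
  1, 2, 3, 4, 5, 6, 7, 8, 9, 10, 11, 12

giving w = (8, 9, 10, 11, 3, 6, 4, 2, 1, 12, 5, 7) via Δ²R.

|D(w)|=39, |Ess(w)|=6:

[(4, 7, 0), (6, 5, 1), (7, 2, 0), (8, 1, 0), (10, 5, 4), (10, 7, 5)]


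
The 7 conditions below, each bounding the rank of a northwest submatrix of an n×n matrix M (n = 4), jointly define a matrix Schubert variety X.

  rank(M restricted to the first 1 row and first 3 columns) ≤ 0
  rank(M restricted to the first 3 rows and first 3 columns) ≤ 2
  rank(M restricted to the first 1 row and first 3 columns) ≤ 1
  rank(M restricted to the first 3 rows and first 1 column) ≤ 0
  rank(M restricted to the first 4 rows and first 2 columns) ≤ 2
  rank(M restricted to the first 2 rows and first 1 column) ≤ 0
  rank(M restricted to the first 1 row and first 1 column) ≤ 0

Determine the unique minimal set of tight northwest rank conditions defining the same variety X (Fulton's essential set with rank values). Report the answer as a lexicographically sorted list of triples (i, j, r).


Rank table r_w(4×4) implied by the 7 constraints:

  0 | 0 | 0 | 1
  0 | 1 | 1 | 2
  0 | 1 | 2 | 3
  1 | 2 | 3 | 4

the unique w with this rank table is (4, 2, 3, 1).

ℓ(w)=5; the 2 essential cells (i,j,r):

[(1, 3, 0), (3, 1, 0)]


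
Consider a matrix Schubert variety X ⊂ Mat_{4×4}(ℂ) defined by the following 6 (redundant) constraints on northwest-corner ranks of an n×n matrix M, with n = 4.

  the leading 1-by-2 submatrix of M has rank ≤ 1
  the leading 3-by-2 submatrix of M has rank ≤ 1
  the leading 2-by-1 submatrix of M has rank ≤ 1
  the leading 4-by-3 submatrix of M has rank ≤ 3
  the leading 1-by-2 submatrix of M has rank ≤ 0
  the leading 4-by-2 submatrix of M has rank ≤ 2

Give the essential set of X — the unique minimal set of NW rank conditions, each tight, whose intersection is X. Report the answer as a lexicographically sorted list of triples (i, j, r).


Computing R[i][j] = min implied NW-rank bound (n=4, 6 conditions):

  0, 0, 1, 1
  1, 1, 2, 2
  1, 1, 2, 3
  1, 2, 3, 4

so w = (3, 1, 4, 2).

2 SE-corners of the 3-cell Rothe diagram give Ess(w):

[(1, 2, 0), (3, 2, 1)]


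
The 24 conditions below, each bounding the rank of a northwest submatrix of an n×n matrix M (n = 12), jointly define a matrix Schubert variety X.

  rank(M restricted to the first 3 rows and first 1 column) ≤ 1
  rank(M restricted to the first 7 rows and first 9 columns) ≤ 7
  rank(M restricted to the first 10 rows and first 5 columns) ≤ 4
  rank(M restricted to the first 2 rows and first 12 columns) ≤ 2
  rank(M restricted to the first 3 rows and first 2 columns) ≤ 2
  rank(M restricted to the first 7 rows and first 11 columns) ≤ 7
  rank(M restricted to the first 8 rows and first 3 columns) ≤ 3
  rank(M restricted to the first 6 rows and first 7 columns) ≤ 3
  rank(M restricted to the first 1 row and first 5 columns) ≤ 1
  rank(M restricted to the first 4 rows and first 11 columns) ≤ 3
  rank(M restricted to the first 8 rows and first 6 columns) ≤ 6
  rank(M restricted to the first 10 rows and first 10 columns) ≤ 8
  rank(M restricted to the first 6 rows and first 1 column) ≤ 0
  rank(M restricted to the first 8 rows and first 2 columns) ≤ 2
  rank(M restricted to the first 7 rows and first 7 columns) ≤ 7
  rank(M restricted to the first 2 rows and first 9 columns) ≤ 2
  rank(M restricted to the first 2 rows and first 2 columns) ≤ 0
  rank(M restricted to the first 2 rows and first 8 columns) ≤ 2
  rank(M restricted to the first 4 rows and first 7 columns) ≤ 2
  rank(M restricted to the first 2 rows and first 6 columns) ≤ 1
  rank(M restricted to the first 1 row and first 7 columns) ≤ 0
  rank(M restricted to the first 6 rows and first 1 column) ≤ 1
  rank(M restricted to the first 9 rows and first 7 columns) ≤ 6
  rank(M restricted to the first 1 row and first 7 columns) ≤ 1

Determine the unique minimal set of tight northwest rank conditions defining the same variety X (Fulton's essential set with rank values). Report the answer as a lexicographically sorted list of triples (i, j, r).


The tightest implied rank at each (i,j), from the 24 conditions:

  0  0  0  0  0  0  0  1  1  1  1  1
  0  0  1  1  1  1  1  2  2  2  2  2
  0  1  2  2  2  2  2  3  3  3  3  3
  0  1  2  2  2  2  2  3  3  3  3  4
  0  1  2  3  3  3  3  4  4  4  4  5
  0  1  2  3  3  3  3  4  5  5  5  6
  1  2  3  4  4  4  4  5  6  6  6  7
  1  2  3  4  4  5  5  6  7  7  7  8
  1  2  3  4  4  5  6  7  8  8  8  9
  1  2  3  4  4  5  6  7  8  8  9  10
  1  2  3  4  5  6  7  8  9  9  10  11
  1  2  3  4  5  6  7  8  9  10  11  12

so w = (8, 3, 2, 12, 4, 9, 1, 6, 7, 11, 5, 10).

Rothe diagram D(w) (27 cells), 8 SE-corners (essential conditions):

[(1, 7, 0), (2, 2, 0), (4, 7, 2), (4, 11, 3), (6, 1, 0), (6, 7, 3), (10, 5, 4), (10, 10, 8)]


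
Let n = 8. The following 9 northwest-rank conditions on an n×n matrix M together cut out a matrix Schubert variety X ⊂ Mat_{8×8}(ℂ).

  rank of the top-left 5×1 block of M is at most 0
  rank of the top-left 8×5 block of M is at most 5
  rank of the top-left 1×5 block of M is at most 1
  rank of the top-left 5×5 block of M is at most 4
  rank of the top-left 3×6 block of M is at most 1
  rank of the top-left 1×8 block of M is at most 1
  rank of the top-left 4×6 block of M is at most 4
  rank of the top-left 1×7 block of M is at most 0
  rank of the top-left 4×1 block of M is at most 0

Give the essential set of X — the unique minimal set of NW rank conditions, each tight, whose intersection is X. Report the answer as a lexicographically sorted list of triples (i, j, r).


The tightest implied rank at each (i,j), from the 9 conditions:

  i=1: 0 0 0 0 0 0 0 1
  i=2: 0 1 1 1 1 1 1 2
  i=3: 0 1 1 1 1 1 2 3
  i=4: 0 1 2 2 2 2 3 4
  i=5: 0 1 2 3 3 3 4 5
  i=6: 1 2 3 4 4 4 5 6
  i=7: 1 2 3 4 5 5 6 7
  i=8: 1 2 3 4 5 6 7 8

so w = (8, 2, 7, 3, 4, 1, 5, 6).

3 SE-corners of the 15-cell Rothe diagram give Ess(w):

[(1, 7, 0), (3, 6, 1), (5, 1, 0)]


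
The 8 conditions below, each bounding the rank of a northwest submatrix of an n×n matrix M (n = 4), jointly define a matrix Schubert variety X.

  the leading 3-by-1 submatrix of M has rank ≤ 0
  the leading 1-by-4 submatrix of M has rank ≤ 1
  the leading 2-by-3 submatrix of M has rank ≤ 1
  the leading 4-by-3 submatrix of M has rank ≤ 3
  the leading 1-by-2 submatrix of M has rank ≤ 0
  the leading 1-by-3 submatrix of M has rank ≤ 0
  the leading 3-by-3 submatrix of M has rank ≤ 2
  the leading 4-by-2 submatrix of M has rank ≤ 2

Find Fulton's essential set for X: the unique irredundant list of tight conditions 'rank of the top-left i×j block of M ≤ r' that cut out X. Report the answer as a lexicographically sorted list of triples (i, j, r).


Recovering R(i,j) via the rank-extension bound from the 8 conditions:

  row 1: 0 0 0 1
  row 2: 0 1 1 2
  row 3: 0 1 2 3
  row 4: 1 2 3 4

the unique w with this rank table is (4, 2, 3, 1).

Fulton essential set (2 of the 5 Rothe cells):

[(1, 3, 0), (3, 1, 0)]


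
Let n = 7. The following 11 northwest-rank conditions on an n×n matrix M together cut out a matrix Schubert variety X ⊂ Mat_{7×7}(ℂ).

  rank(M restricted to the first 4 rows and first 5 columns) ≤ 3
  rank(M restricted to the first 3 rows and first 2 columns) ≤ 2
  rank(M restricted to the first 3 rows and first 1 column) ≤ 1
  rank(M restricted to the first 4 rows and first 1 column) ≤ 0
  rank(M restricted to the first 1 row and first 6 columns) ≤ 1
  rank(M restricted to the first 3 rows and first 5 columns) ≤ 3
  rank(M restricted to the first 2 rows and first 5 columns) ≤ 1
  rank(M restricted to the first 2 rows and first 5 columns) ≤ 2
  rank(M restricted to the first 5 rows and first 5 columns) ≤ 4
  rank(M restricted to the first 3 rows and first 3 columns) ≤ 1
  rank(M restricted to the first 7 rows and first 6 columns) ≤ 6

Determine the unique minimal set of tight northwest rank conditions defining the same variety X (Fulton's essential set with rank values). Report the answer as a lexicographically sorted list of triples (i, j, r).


Propagating the 11 rank bounds to every northwest block:

  i=1: 0 1 1 1 1 1 1
  i=2: 0 1 1 1 1 2 2
  i=3: 0 1 1 2 2 3 3
  i=4: 0 1 2 3 3 4 4
  i=5: 1 2 3 4 4 5 5
  i=6: 1 2 3 4 5 6 6
  i=7: 1 2 3 4 5 6 7

second differences of R give the permutation w = (2, 6, 4, 3, 1, 5, 7).

Fulton essential set (3 of the 8 Rothe cells):

[(2, 5, 1), (3, 3, 1), (4, 1, 0)]


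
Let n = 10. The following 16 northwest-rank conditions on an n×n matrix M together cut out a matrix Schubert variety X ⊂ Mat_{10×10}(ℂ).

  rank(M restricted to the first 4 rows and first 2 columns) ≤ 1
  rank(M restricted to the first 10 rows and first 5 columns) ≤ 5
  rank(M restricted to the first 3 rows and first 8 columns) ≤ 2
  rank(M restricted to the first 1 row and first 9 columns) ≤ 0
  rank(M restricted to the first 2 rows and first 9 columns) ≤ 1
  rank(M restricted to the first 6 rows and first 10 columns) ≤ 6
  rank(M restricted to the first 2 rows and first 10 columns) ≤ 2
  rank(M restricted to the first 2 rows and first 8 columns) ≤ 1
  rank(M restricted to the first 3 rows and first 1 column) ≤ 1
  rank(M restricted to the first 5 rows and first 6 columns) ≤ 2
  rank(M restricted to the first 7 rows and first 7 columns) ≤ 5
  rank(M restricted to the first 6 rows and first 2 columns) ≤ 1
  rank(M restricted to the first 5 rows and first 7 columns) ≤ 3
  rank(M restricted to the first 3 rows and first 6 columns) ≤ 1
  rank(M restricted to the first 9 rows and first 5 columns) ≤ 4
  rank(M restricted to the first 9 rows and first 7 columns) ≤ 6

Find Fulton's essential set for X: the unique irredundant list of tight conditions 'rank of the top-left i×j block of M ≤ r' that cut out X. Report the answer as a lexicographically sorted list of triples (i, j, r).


Propagating the 16 rank bounds to every northwest block:

  row 1: 0, 0, 0, 0, 0, 0, 0, 0, 0, 1
  row 2: 1, 1, 1, 1, 1, 1, 1, 1, 1, 2
  row 3: 1, 1, 1, 1, 1, 1, 2, 2, 2, 3
  row 4: 1, 1, 2, 2, 2, 2, 3, 3, 3, 4
  row 5: 1, 1, 2, 2, 2, 2, 3, 4, 4, 5
  row 6: 1, 1, 2, 3, 3, 3, 4, 5, 5, 6
  row 7: 1, 2, 3, 4, 4, 4, 5, 6, 6, 7
  row 8: 1, 2, 3, 4, 4, 5, 6, 7, 7, 8
  row 9: 1, 2, 3, 4, 4, 5, 6, 7, 8, 9
  row 10: 1, 2, 3, 4, 5, 6, 7, 8, 9, 10

so w = (10, 1, 7, 3, 8, 4, 2, 6, 9, 5).

|D(w)|=22, |Ess(w)|=5:

[(1, 9, 0), (3, 6, 1), (5, 6, 2), (6, 2, 1), (9, 5, 4)]


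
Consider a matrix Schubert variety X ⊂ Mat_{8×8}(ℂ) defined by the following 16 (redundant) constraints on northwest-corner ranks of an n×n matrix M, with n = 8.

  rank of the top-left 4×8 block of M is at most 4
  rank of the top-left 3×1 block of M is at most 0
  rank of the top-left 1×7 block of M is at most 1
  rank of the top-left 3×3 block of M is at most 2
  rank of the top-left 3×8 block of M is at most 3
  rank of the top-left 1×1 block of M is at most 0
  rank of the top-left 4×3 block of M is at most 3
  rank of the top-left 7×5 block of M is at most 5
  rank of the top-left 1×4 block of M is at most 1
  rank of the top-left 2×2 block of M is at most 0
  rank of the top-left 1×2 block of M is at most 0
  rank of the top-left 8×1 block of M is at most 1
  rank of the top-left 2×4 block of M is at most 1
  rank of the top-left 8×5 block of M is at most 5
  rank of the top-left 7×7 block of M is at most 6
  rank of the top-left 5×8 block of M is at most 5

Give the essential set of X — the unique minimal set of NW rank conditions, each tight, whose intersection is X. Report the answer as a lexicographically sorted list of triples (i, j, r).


Recovering R(i,j) via the rank-extension bound from the 16 conditions:

  0 | 0 | 1 | 1 | 1 | 1 | 1 | 1
  0 | 0 | 1 | 1 | 2 | 2 | 2 | 2
  0 | 1 | 2 | 2 | 3 | 3 | 3 | 3
  1 | 2 | 3 | 3 | 4 | 4 | 4 | 4
  1 | 2 | 3 | 4 | 5 | 5 | 5 | 5
  1 | 2 | 3 | 4 | 5 | 6 | 6 | 6
  1 | 2 | 3 | 4 | 5 | 6 | 6 | 7
  1 | 2 | 3 | 4 | 5 | 6 | 7 | 8

reading off 1-entries of Δ²R: w = (3, 5, 2, 1, 4, 6, 8, 7).

Fulton essential set (4 of the 7 Rothe cells):

[(2, 2, 0), (2, 4, 1), (3, 1, 0), (7, 7, 6)]


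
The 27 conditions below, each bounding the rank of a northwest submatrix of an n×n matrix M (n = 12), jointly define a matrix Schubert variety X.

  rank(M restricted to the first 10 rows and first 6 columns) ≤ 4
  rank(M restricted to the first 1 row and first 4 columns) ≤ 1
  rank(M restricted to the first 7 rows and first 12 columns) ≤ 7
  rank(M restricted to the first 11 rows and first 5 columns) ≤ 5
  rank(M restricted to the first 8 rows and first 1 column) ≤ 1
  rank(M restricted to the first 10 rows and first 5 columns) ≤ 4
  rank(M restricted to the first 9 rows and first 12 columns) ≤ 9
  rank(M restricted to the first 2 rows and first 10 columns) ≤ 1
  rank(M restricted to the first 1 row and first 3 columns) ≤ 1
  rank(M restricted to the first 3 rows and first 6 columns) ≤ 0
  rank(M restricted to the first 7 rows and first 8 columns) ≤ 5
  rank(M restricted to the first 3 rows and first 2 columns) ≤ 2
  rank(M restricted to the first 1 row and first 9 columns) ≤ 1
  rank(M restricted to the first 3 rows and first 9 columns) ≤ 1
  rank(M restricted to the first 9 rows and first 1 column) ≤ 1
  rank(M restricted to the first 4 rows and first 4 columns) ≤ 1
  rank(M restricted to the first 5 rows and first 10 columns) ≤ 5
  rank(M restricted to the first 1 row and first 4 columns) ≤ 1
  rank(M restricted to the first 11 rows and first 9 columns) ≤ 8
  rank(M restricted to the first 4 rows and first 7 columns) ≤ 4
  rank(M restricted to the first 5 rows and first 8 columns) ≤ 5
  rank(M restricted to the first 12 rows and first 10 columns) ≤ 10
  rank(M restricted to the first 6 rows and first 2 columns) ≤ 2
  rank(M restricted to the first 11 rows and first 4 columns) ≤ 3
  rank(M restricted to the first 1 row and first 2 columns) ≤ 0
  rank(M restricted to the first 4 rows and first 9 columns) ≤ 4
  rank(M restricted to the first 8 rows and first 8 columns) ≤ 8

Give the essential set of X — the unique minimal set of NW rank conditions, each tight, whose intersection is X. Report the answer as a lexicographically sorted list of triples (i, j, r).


Computing R[i][j] = min implied NW-rank bound (n=12, 27 conditions):

  R[1]: 0, 0, 0, 0, 0, 0, 1, 1, 1, 1, 1, 1
  R[2]: 0, 0, 0, 0, 0, 0, 1, 1, 1, 1, 2, 2
  R[3]: 0, 0, 0, 0, 0, 0, 1, 1, 1, 2, 3, 3
  R[4]: 1, 1, 1, 1, 1, 1, 2, 2, 2, 3, 4, 4
  R[5]: 1, 2, 2, 2, 2, 2, 3, 3, 3, 4, 5, 5
  R[6]: 1, 2, 3, 3, 3, 3, 4, 4, 4, 5, 6, 6
  R[7]: 1, 2, 3, 3, 4, 4, 5, 5, 5, 6, 7, 7
  R[8]: 1, 2, 3, 3, 4, 4, 5, 6, 6, 7, 8, 8
  R[9]: 1, 2, 3, 3, 4, 4, 5, 6, 7, 8, 9, 9
  R[10]: 1, 2, 3, 3, 4, 4, 5, 6, 7, 8, 9, 10
  R[11]: 1, 2, 3, 3, 4, 5, 6, 7, 8, 9, 10, 11
  R[12]: 1, 2, 3, 4, 5, 6, 7, 8, 9, 10, 11, 12

the unique w with this rank table is (7, 11, 10, 1, 2, 3, 5, 8, 9, 12, 6, 4).

Rothe diagram D(w) (31 cells), 5 SE-corners (essential conditions):

[(2, 10, 1), (3, 6, 0), (3, 9, 1), (10, 6, 4), (11, 4, 3)]


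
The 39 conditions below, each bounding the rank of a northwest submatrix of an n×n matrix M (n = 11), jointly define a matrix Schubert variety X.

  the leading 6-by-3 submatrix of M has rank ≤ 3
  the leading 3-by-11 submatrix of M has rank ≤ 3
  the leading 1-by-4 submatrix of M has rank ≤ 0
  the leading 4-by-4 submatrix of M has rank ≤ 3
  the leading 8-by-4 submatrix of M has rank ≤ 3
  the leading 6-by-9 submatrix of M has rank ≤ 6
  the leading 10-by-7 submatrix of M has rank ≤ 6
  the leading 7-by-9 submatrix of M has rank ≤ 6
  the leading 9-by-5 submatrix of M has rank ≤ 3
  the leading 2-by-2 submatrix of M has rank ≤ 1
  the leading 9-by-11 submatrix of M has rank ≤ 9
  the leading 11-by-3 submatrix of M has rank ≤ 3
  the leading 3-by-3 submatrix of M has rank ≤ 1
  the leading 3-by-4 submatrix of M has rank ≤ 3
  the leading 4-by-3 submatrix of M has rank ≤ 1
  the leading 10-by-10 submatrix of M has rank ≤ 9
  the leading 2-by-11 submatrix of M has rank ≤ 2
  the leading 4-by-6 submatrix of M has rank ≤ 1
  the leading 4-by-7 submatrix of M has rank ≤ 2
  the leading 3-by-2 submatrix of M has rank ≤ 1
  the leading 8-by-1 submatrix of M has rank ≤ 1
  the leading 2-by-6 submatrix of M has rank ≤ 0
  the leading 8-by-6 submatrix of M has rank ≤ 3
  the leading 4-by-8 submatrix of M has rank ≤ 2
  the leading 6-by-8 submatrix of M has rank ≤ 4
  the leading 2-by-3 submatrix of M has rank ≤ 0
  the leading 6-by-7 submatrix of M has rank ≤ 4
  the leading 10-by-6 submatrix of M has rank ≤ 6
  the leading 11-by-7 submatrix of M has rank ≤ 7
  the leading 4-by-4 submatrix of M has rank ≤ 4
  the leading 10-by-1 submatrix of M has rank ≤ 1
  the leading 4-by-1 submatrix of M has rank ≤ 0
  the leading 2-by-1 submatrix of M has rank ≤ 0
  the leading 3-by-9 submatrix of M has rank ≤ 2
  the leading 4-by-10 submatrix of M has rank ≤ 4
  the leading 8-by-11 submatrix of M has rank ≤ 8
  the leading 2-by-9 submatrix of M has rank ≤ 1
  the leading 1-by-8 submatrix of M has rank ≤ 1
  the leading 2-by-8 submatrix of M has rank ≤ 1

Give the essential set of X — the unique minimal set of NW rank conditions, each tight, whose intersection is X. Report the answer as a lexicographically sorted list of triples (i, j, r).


Propagating the 39 rank bounds to every northwest block:

  row 1: 0  0  0  0  0  0  1  1  1  1  1
  row 2: 0  0  0  0  0  0  1  1  1  2  2
  row 3: 0  1  1  1  1  1  2  2  2  3  3
  row 4: 0  1  1  1  1  1  2  2  3  4  4
  row 5: 1  2  2  2  2  2  3  3  4  5  5
  row 6: 1  2  3  3  3  3  4  4  5  6  6
  row 7: 1  2  3  3  3  3  4  5  6  7  7
  row 8: 1  2  3  3  3  3  4  5  6  7  8
  row 9: 1  2  3  3  3  4  5  6  7  8  9
  row 10: 1  2  3  4  4  5  6  7  8  9  10
  row 11: 1  2  3  4  5  6  7  8  9  10  11

giving w = (7, 10, 2, 9, 1, 3, 8, 11, 6, 4, 5) via Δ²R.

ℓ(w)=29; the 7 essential cells (i,j,r):

[(2, 6, 0), (2, 9, 1), (4, 1, 0), (4, 6, 1), (4, 8, 2), (8, 6, 3), (9, 5, 3)]


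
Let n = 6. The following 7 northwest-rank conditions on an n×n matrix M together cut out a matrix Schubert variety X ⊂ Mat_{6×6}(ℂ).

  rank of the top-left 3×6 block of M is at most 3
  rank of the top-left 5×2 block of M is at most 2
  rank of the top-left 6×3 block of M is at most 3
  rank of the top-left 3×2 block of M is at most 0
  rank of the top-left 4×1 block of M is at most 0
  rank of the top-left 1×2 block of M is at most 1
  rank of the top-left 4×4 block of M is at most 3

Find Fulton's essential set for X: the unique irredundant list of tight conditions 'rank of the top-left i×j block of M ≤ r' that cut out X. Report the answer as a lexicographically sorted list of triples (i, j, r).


Rank table r_w(6×6) implied by the 7 constraints:

  i=1: 0 0 1 1 1 1
  i=2: 0 0 1 2 2 2
  i=3: 0 0 1 2 3 3
  i=4: 0 1 2 3 4 4
  i=5: 1 2 3 4 5 5
  i=6: 1 2 3 4 5 6

giving w = (3, 4, 5, 2, 1, 6) via Δ²R.

Fulton essential set (2 of the 7 Rothe cells):

[(3, 2, 0), (4, 1, 0)]


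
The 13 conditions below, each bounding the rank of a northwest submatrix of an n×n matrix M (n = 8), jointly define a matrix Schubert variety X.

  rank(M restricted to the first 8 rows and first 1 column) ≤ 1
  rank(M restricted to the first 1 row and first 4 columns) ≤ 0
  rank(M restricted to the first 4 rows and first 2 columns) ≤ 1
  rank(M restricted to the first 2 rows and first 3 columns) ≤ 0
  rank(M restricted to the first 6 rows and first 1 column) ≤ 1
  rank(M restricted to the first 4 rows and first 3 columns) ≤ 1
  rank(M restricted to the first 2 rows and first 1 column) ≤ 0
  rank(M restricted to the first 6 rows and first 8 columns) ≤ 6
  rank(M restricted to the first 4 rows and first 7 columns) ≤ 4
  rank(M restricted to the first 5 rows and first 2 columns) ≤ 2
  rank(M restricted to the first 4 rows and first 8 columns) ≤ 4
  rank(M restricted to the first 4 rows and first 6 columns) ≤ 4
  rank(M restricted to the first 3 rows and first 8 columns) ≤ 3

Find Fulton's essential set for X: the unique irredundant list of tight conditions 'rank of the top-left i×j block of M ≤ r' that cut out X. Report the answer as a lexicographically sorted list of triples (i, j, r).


Computing R[i][j] = min implied NW-rank bound (n=8, 13 conditions):

  0  0  0  0  1  1  1  1
  0  0  0  1  2  2  2  2
  1  1  1  2  3  3  3  3
  1  1  1  2  3  4  4  4
  1  2  2  3  4  5  5  5
  1  2  3  4  5  6  6  6
  1  2  3  4  5  6  7  7
  1  2  3  4  5  6  7  8

giving w = (5, 4, 1, 6, 2, 3, 7, 8) via Δ²R.

|D(w)|=9, |Ess(w)|=3:

[(1, 4, 0), (2, 3, 0), (4, 3, 1)]


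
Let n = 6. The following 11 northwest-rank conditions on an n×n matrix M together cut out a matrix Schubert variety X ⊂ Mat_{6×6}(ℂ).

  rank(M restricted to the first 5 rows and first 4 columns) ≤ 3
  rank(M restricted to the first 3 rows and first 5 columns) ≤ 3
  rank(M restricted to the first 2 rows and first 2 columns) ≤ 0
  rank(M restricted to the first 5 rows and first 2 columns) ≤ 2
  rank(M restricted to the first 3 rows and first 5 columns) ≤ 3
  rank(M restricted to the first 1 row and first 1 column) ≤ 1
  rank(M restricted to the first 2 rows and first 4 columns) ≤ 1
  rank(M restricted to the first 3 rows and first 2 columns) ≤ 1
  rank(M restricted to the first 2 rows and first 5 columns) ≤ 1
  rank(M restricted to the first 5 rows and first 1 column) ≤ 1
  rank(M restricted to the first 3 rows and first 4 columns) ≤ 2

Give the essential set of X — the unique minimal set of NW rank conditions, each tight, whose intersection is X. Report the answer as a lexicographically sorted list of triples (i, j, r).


Rank table r_w(6×6) implied by the 11 constraints:

  row 1: 0 0 1 1 1 1
  row 2: 0 0 1 1 1 2
  row 3: 1 1 2 2 2 3
  row 4: 1 2 3 3 3 4
  row 5: 1 2 3 3 4 5
  row 6: 1 2 3 4 5 6

hence w(1..6) = (3, 6, 1, 2, 5, 4).

Fulton essential set (3 of the 7 Rothe cells):

[(2, 2, 0), (2, 5, 1), (5, 4, 3)]


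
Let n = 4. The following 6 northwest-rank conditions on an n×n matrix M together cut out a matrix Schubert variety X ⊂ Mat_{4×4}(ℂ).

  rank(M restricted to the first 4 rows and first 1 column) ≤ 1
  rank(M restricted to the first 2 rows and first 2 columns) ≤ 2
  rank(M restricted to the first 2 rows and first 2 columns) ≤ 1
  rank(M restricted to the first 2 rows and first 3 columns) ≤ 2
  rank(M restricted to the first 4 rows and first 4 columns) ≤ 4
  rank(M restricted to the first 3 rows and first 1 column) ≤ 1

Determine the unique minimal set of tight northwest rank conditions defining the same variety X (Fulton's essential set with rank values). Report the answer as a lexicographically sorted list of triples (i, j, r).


Reconstructing r_w from the 6 given conditions:

  row 1: 1, 1, 1, 1
  row 2: 1, 1, 2, 2
  row 3: 1, 2, 3, 3
  row 4: 1, 2, 3, 4

hence w(1..4) = (1, 3, 2, 4).

Fulton essential set (the sole Rothe cell):

[(2, 2, 1)]


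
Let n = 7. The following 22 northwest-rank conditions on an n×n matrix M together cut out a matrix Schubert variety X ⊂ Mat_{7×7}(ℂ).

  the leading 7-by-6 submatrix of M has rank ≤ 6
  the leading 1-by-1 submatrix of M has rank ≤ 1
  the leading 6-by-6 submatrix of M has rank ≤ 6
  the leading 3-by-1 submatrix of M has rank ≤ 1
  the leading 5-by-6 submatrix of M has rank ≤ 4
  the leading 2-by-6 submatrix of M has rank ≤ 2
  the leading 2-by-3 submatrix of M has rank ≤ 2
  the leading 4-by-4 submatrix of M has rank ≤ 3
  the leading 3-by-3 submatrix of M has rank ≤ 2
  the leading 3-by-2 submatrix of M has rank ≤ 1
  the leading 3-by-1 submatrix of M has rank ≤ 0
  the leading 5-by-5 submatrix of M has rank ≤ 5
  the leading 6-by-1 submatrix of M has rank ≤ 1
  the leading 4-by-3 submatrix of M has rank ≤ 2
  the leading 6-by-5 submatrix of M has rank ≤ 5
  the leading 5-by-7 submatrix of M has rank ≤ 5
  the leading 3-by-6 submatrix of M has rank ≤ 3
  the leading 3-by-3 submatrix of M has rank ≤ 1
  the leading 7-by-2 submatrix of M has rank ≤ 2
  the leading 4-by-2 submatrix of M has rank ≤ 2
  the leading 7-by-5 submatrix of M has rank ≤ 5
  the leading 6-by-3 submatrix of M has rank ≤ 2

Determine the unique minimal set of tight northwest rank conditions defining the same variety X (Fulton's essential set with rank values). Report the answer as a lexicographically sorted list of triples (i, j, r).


The tightest implied rank at each (i,j), from the 22 conditions:

  0 | 1 | 1 | 1 | 1 | 1 | 1
  0 | 1 | 1 | 2 | 2 | 2 | 2
  0 | 1 | 1 | 2 | 3 | 3 | 3
  1 | 2 | 2 | 3 | 4 | 4 | 4
  1 | 2 | 2 | 3 | 4 | 4 | 5
  1 | 2 | 2 | 3 | 4 | 5 | 6
  1 | 2 | 3 | 4 | 5 | 6 | 7

hence w(1..7) = (2, 4, 5, 1, 7, 6, 3).

Rothe diagram D(w) (8 cells), 4 SE-corners (essential conditions):

[(3, 1, 0), (3, 3, 1), (5, 6, 4), (6, 3, 2)]


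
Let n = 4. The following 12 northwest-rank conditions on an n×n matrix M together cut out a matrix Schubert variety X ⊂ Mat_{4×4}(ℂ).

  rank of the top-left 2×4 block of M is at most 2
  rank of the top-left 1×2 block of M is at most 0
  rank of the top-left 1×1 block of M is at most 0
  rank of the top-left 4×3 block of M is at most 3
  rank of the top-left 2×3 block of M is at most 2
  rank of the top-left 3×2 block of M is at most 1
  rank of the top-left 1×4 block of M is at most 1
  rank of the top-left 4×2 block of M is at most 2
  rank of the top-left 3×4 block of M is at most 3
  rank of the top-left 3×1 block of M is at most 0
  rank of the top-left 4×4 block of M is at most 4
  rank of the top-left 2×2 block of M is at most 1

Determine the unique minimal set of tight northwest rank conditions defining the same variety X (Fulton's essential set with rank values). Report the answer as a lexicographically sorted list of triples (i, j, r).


Computing R[i][j] = min implied NW-rank bound (n=4, 12 conditions):

  0 | 0 | 1 | 1
  0 | 1 | 2 | 2
  0 | 1 | 2 | 3
  1 | 2 | 3 | 4

reading off 1-entries of Δ²R: w = (3, 2, 4, 1).

Rothe diagram D(w) (4 cells), 2 SE-corners (essential conditions):

[(1, 2, 0), (3, 1, 0)]


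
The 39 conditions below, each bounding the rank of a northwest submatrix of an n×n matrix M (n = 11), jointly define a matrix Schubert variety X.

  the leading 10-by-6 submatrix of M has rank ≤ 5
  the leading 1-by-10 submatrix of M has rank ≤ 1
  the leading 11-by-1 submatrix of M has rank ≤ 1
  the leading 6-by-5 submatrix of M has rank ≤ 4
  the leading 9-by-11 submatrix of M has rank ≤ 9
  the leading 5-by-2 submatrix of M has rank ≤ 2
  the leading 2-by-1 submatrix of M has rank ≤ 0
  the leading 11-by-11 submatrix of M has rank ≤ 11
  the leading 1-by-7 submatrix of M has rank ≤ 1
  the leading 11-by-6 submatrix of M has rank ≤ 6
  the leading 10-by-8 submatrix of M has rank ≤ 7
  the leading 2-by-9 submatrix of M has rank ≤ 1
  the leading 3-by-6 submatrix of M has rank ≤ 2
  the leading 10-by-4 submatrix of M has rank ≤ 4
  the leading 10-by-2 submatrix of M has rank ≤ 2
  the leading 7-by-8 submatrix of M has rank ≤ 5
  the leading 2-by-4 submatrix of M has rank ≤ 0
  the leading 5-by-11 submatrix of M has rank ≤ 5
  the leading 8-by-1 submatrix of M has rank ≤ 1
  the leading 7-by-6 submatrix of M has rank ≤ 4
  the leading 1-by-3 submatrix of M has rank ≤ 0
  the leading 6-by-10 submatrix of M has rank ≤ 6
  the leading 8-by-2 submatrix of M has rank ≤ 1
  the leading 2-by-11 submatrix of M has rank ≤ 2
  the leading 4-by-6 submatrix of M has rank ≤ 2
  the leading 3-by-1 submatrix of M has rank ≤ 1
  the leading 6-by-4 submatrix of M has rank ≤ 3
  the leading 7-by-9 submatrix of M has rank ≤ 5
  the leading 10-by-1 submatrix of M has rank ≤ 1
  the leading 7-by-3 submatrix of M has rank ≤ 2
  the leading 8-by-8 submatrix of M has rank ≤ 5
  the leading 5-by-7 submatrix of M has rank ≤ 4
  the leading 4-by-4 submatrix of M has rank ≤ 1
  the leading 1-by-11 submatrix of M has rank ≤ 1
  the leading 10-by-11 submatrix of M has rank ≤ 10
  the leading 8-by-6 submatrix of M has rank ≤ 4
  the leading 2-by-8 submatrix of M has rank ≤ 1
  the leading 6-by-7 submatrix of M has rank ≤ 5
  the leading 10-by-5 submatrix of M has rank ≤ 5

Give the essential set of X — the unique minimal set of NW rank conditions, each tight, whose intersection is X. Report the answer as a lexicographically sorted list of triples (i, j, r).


Rank table r_w(11×11) implied by the 39 constraints:

  i=1: 0  0  0  0  1  1  1  1  1  1  1
  i=2: 0  0  0  0  1  1  1  1  1  2  2
  i=3: 1  1  1  1  2  2  2  2  2  3  3
  i=4: 1  1  1  1  2  2  3  3  3  4  4
  i=5: 1  1  2  2  3  3  4  4  4  5  5
  i=6: 1  1  2  3  4  4  5  5  5  6  6
  i=7: 1  1  2  3  4  4  5  5  5  6  7
  i=8: 1  1  2  3  4  4  5  5  6  7  8
  i=9: 1  2  3  4  5  5  6  6  7  8  9
  i=10: 1  2  3  4  5  5  6  7  8  9  10
  i=11: 1  2  3  4  5  6  7  8  9  10  11

second differences of R give the permutation w = (5, 10, 1, 7, 3, 4, 11, 9, 2, 8, 6).

9 SE-corners of the 26-cell Rothe diagram give Ess(w):

[(2, 4, 0), (2, 9, 1), (4, 4, 1), (4, 6, 2), (7, 9, 5), (8, 2, 1), (8, 6, 4), (8, 8, 5), (10, 6, 5)]


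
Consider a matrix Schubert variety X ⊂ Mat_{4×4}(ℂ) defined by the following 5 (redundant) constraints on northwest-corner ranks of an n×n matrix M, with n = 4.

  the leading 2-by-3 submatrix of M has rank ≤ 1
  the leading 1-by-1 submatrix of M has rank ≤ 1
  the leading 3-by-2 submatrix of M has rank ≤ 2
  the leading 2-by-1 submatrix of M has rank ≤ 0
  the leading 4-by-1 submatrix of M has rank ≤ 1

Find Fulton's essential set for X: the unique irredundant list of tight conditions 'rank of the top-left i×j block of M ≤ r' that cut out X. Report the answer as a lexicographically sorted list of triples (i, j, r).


Propagating the 5 rank bounds to every northwest block:

  row 1: 0  1  1  1
  row 2: 0  1  1  2
  row 3: 1  2  2  3
  row 4: 1  2  3  4

second differences of R give the permutation w = (2, 4, 1, 3).

Rothe diagram D(w) (3 cells), 2 SE-corners (essential conditions):

[(2, 1, 0), (2, 3, 1)]


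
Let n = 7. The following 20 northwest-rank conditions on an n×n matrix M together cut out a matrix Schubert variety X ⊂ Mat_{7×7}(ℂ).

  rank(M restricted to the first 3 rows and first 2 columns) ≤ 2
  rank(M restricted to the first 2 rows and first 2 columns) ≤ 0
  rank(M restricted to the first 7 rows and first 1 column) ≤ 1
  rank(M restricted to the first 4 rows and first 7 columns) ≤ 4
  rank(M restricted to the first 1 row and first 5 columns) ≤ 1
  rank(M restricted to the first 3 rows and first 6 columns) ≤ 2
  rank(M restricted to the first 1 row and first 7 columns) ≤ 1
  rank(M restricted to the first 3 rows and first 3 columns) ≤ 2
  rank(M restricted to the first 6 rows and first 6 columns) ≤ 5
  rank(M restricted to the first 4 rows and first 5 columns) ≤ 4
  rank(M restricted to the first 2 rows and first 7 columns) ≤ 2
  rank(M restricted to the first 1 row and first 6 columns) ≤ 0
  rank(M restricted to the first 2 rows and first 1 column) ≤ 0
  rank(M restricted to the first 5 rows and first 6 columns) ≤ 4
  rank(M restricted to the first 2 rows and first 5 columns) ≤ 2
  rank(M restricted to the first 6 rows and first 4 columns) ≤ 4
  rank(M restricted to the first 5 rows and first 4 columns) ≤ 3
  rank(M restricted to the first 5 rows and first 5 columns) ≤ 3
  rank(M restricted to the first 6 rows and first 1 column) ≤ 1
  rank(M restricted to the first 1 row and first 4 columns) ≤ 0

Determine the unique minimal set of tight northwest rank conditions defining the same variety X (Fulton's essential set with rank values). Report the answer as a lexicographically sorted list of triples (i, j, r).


The tightest implied rank at each (i,j), from the 20 conditions:

  0 | 0 | 0 | 0 | 0 | 0 | 1
  0 | 0 | 1 | 1 | 1 | 1 | 2
  1 | 1 | 2 | 2 | 2 | 2 | 3
  1 | 2 | 3 | 3 | 3 | 3 | 4
  1 | 2 | 3 | 3 | 3 | 4 | 5
  1 | 2 | 3 | 4 | 4 | 5 | 6
  1 | 2 | 3 | 4 | 5 | 6 | 7

giving w = (7, 3, 1, 2, 6, 4, 5) via Δ²R.

D(w) has 10 cells with 3 SE-corners; essential set:

[(1, 6, 0), (2, 2, 0), (5, 5, 3)]


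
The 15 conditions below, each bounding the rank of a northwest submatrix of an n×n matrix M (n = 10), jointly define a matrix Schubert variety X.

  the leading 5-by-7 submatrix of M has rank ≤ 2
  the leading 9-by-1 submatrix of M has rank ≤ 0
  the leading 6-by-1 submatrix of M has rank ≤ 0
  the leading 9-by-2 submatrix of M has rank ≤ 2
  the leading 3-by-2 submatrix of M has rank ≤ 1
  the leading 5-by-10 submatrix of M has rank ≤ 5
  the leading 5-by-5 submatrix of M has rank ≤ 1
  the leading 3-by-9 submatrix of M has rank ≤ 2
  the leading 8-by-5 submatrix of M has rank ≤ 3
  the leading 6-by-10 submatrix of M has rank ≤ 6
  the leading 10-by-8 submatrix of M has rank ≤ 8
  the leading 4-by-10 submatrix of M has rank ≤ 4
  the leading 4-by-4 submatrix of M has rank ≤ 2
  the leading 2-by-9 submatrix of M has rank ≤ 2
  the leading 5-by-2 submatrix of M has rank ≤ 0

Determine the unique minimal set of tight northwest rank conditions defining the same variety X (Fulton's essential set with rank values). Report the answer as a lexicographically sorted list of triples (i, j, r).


Recovering R(i,j) via the rank-extension bound from the 15 conditions:

  R[1]: 0 | 0 | 1 | 1 | 1 | 1 | 1 | 1 | 1 | 1
  R[2]: 0 | 0 | 1 | 1 | 1 | 2 | 2 | 2 | 2 | 2
  R[3]: 0 | 0 | 1 | 1 | 1 | 2 | 2 | 2 | 2 | 3
  R[4]: 0 | 0 | 1 | 1 | 1 | 2 | 2 | 3 | 3 | 4
  R[5]: 0 | 0 | 1 | 1 | 1 | 2 | 2 | 3 | 4 | 5
  R[6]: 0 | 1 | 2 | 2 | 2 | 3 | 3 | 4 | 5 | 6
  R[7]: 0 | 1 | 2 | 3 | 3 | 4 | 4 | 5 | 6 | 7
  R[8]: 0 | 1 | 2 | 3 | 3 | 4 | 5 | 6 | 7 | 8
  R[9]: 0 | 1 | 2 | 3 | 4 | 5 | 6 | 7 | 8 | 9
  R[10]: 1 | 2 | 3 | 4 | 5 | 6 | 7 | 8 | 9 | 10

the unique w with this rank table is (3, 6, 10, 8, 9, 2, 4, 7, 5, 1).

|D(w)|=28, |Ess(w)|=6:

[(3, 9, 2), (5, 2, 0), (5, 5, 1), (5, 7, 2), (8, 5, 3), (9, 1, 0)]


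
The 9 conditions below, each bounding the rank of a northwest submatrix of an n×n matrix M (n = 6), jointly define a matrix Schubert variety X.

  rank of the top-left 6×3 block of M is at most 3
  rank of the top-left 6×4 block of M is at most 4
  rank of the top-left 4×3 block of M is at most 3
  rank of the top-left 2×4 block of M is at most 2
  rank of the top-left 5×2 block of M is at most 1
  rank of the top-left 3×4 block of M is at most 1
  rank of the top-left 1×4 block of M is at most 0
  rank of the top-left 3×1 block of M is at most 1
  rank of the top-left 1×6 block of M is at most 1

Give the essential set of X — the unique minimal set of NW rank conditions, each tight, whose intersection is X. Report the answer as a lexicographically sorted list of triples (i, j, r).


Computing R[i][j] = min implied NW-rank bound (n=6, 9 conditions):

  0 | 0 | 0 | 0 | 1 | 1
  1 | 1 | 1 | 1 | 2 | 2
  1 | 1 | 1 | 1 | 2 | 3
  1 | 1 | 2 | 2 | 3 | 4
  1 | 1 | 2 | 3 | 4 | 5
  1 | 2 | 3 | 4 | 5 | 6

hence w(1..6) = (5, 1, 6, 3, 4, 2).

3 SE-corners of the 9-cell Rothe diagram give Ess(w):

[(1, 4, 0), (3, 4, 1), (5, 2, 1)]


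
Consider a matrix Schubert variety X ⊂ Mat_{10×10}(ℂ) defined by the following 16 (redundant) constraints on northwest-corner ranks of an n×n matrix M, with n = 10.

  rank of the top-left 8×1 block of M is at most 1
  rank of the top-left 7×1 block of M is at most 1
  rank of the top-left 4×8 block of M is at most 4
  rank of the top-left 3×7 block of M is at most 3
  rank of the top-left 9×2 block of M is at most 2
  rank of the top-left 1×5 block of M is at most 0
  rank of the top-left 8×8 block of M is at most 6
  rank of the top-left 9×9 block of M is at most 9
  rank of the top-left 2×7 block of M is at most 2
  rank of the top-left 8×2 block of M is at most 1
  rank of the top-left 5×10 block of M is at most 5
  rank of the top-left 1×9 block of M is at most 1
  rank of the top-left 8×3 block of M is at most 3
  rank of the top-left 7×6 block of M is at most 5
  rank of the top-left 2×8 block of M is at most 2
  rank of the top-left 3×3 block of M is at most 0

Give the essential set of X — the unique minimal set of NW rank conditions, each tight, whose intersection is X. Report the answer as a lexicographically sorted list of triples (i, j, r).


Reconstructing r_w from the 16 given conditions:

  row 1: 0  0  0  0  0  1  1  1  1  1
  row 2: 0  0  0  1  1  2  2  2  2  2
  row 3: 0  0  0  1  2  3  3  3  3  3
  row 4: 1  1  1  2  3  4  4  4  4  4
  row 5: 1  1  2  3  4  5  5  5  5  5
  row 6: 1  1  2  3  4  5  6  6  6  6
  row 7: 1  1  2  3  4  5  6  6  7  7
  row 8: 1  1  2  3  4  5  6  6  7  8
  row 9: 1  2  3  4  5  6  7  7  8  9
  row 10: 1  2  3  4  5  6  7  8  9  10

reading off 1-entries of Δ²R: w = (6, 4, 5, 1, 3, 7, 9, 10, 2, 8).

ℓ(w)=17; the 4 essential cells (i,j,r):

[(1, 5, 0), (3, 3, 0), (8, 2, 1), (8, 8, 6)]


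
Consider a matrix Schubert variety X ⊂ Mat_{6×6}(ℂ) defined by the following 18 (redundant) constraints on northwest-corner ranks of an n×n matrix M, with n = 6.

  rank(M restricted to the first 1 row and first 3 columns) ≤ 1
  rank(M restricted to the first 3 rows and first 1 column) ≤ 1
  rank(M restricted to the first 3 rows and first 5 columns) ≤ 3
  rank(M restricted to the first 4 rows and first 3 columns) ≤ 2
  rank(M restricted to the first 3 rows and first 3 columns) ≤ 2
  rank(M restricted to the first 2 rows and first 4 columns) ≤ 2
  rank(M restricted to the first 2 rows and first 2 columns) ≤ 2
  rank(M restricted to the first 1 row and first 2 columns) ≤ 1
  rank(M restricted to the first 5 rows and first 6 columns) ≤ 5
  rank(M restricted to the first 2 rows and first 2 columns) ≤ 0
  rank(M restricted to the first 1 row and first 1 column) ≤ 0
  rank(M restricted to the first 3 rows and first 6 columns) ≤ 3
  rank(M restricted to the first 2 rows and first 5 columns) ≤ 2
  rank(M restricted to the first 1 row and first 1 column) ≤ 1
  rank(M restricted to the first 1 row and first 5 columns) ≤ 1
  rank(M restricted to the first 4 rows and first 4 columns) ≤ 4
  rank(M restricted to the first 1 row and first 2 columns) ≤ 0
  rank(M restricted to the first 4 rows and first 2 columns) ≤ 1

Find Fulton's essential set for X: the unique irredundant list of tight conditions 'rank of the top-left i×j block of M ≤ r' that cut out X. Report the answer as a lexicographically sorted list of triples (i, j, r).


Propagating the 18 rank bounds to every northwest block:

  R[1]: 0, 0, 1, 1, 1, 1
  R[2]: 0, 0, 1, 2, 2, 2
  R[3]: 1, 1, 2, 3, 3, 3
  R[4]: 1, 1, 2, 3, 4, 4
  R[5]: 1, 2, 3, 4, 5, 5
  R[6]: 1, 2, 3, 4, 5, 6

giving w = (3, 4, 1, 5, 2, 6) via Δ²R.

Rothe diagram D(w) (5 cells), 2 SE-corners (essential conditions):

[(2, 2, 0), (4, 2, 1)]
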